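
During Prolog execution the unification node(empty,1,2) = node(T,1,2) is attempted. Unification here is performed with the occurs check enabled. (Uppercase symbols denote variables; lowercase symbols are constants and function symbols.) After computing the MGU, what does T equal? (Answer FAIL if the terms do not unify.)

empty

Decompose node/3: empty = T,  1 = 1,  2 = 2.
Bind T := empty; no other remaining equation mentions T.
Delete trivial equation 1 = 1.
Delete trivial equation 2 = 2.
MGU = { T ↦ empty }, so T ↦ empty.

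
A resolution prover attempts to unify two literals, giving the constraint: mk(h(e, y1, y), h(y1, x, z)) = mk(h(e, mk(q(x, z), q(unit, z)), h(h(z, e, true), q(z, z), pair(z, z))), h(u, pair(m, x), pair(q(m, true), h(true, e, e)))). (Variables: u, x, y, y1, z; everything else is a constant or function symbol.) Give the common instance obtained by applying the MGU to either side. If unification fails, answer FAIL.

Decompose mk/2: h(e, y1, y) = h(e, mk(q(x, z), q(unit, z)), h(h(z, e, true), q(z, z), pair(z, z))),  h(y1, x, z) = h(u, pair(m, x), pair(q(m, true), h(true, e, e))).
Decompose h/3: e = e,  y1 = mk(q(x, z), q(unit, z)),  y = h(h(z, e, true), q(z, z), pair(z, z)).
Delete trivial equation e = e.
Bind y1 := mk(q(x, z), q(unit, z)); substituting into the one remaining equation that mentions y1 gives: h(mk(q(x, z), q(unit, z)), x, z) = h(u, pair(m, x), pair(q(m, true), h(true, e, e))).
Bind y := h(h(z, e, true), q(z, z), pair(z, z)); no other remaining equation mentions y.
Decompose h/3: mk(q(x, z), q(unit, z)) = u,  x = pair(m, x),  z = pair(q(m, true), h(true, e, e)).
Bind u := mk(q(x, z), q(unit, z)); no other remaining equation mentions u.
Occurs check fails: x occurs in pair(m, x); the equation x = pair(m, x) has no finite solution.

FAIL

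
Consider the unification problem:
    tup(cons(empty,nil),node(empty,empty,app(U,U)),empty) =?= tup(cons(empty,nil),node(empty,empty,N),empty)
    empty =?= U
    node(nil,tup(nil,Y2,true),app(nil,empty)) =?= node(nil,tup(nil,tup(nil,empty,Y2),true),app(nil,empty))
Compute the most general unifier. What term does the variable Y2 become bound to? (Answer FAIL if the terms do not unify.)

Decompose tup/3: cons(empty,nil) =?= cons(empty,nil),  node(empty,empty,app(U,U)) =?= node(empty,empty,N),  empty =?= empty.
Delete trivial equation cons(empty,nil) =?= cons(empty,nil).
Decompose node/3: empty =?= empty,  empty =?= empty,  app(U,U) =?= N.
Delete trivial equation empty =?= empty.
Delete trivial equation empty =?= empty.
Bind N := app(U,U); no other remaining equation mentions N.
Delete trivial equation empty =?= empty.
Bind U := empty; no other remaining equation mentions U. Substituting into the earlier binding gives N := app(empty,empty).
Decompose node/3: nil =?= nil,  tup(nil,Y2,true) =?= tup(nil,tup(nil,empty,Y2),true),  app(nil,empty) =?= app(nil,empty).
Delete trivial equation nil =?= nil.
Decompose tup/3: nil =?= nil,  Y2 =?= tup(nil,empty,Y2),  true =?= true.
Delete trivial equation nil =?= nil.
Occurs check fails: Y2 occurs in tup(nil,empty,Y2); the equation Y2 =?= tup(nil,empty,Y2) has no finite solution.

FAIL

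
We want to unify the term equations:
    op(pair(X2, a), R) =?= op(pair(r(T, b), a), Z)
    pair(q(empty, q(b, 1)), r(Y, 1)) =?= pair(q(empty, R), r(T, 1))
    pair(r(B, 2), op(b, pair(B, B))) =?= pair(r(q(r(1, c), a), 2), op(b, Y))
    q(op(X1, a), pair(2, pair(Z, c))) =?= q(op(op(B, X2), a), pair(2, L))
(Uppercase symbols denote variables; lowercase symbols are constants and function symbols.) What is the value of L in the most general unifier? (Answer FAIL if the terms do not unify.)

pair(q(b, 1), c)

Decompose op/2: pair(X2, a) =?= pair(r(T, b), a),  R =?= Z.
Decompose pair/2: X2 =?= r(T, b),  a =?= a.
Bind X2 := r(T, b); substituting into the one remaining equation that mentions X2 gives: q(op(X1, a), pair(2, pair(Z, c))) =?= q(op(op(B, r(T, b)), a), pair(2, L)).
Delete trivial equation a =?= a.
Bind R := Z; substituting into the one remaining equation that mentions R gives: pair(q(empty, q(b, 1)), r(Y, 1)) =?= pair(q(empty, Z), r(T, 1)).
Decompose pair/2: q(empty, q(b, 1)) =?= q(empty, Z),  r(Y, 1) =?= r(T, 1).
Decompose q/2: empty =?= empty,  q(b, 1) =?= Z.
Delete trivial equation empty =?= empty.
Bind Z := q(b, 1); substituting into the one remaining equation that mentions Z gives: q(op(X1, a), pair(2, pair(q(b, 1), c))) =?= q(op(op(B, r(T, b)), a), pair(2, L)). Substituting into the earlier binding gives R := q(b, 1).
Decompose r/2: Y =?= T,  1 =?= 1.
Bind Y := T; substituting into the one remaining equation that mentions Y gives: pair(r(B, 2), op(b, pair(B, B))) =?= pair(r(q(r(1, c), a), 2), op(b, T)).
Delete trivial equation 1 =?= 1.
Decompose pair/2: r(B, 2) =?= r(q(r(1, c), a), 2),  op(b, pair(B, B)) =?= op(b, T).
Decompose r/2: B =?= q(r(1, c), a),  2 =?= 2.
Bind B := q(r(1, c), a); substituting into the 2 remaining equations that mention B gives: op(b, pair(q(r(1, c), a), q(r(1, c), a))) =?= op(b, T),  q(op(X1, a), pair(2, pair(q(b, 1), c))) =?= q(op(op(q(r(1, c), a), r(T, b)), a), pair(2, L)).
Delete trivial equation 2 =?= 2.
Decompose op/2: b =?= b,  pair(q(r(1, c), a), q(r(1, c), a)) =?= T.
Delete trivial equation b =?= b.
Bind T := pair(q(r(1, c), a), q(r(1, c), a)); substituting into the remaining equation gives: q(op(X1, a), pair(2, pair(q(b, 1), c))) =?= q(op(op(q(r(1, c), a), r(pair(q(r(1, c), a), q(r(1, c), a)), b)), a), pair(2, L)). Substituting into the earlier bindings gives X2 := r(pair(q(r(1, c), a), q(r(1, c), a)), b), Y := pair(q(r(1, c), a), q(r(1, c), a)).
Decompose q/2: op(X1, a) =?= op(op(q(r(1, c), a), r(pair(q(r(1, c), a), q(r(1, c), a)), b)), a),  pair(2, pair(q(b, 1), c)) =?= pair(2, L).
Decompose op/2: X1 =?= op(q(r(1, c), a), r(pair(q(r(1, c), a), q(r(1, c), a)), b)),  a =?= a.
Bind X1 := op(q(r(1, c), a), r(pair(q(r(1, c), a), q(r(1, c), a)), b)); no other remaining equation mentions X1.
Delete trivial equation a =?= a.
Decompose pair/2: 2 =?= 2,  pair(q(b, 1), c) =?= L.
Delete trivial equation 2 =?= 2.
Bind L := pair(q(b, 1), c).
MGU = { X2 := r(pair(q(r(1, c), a), q(r(1, c), a)), b), R := q(b, 1), Z := q(b, 1), Y := pair(q(r(1, c), a), q(r(1, c), a)), B := q(r(1, c), a), T := pair(q(r(1, c), a), q(r(1, c), a)), X1 := op(q(r(1, c), a), r(pair(q(r(1, c), a), q(r(1, c), a)), b)), L := pair(q(b, 1), c) }, so L := pair(q(b, 1), c).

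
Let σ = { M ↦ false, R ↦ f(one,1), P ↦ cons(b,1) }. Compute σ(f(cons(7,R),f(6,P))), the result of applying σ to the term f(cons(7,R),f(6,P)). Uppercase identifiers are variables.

Replace each occurrence of R with f(one,1).
Replace each occurrence of P with cons(b,1).
Result: f(cons(7,f(one,1)),f(6,cons(b,1))).

f(cons(7,f(one,1)),f(6,cons(b,1)))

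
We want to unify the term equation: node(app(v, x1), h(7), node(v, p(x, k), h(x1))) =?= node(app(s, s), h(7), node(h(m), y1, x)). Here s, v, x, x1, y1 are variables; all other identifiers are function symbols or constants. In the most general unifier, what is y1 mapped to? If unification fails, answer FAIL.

p(h(h(m)), k)

Decompose node/3: app(v, x1) =?= app(s, s),  h(7) =?= h(7),  node(v, p(x, k), h(x1)) =?= node(h(m), y1, x).
Decompose app/2: v =?= s,  x1 =?= s.
Bind v := s; substituting into the one remaining equation that mentions v gives: node(s, p(x, k), h(x1)) =?= node(h(m), y1, x).
Bind x1 := s; substituting into the one remaining equation that mentions x1 gives: node(s, p(x, k), h(s)) =?= node(h(m), y1, x).
Delete trivial equation h(7) =?= h(7).
Decompose node/3: s =?= h(m),  p(x, k) =?= y1,  h(s) =?= x.
Bind s := h(m); substituting into the one remaining equation that mentions s gives: h(h(m)) =?= x. Substituting into the earlier bindings gives v := h(m), x1 := h(m).
Bind y1 := p(x, k); no other remaining equation mentions y1.
Bind x := h(h(m)). Substituting into the earlier binding gives y1 := p(h(h(m)), k).
MGU = { v ↦ h(m), x1 ↦ h(m), s ↦ h(m), y1 ↦ p(h(h(m)), k), x ↦ h(h(m)) }, so y1 ↦ p(h(h(m)), k).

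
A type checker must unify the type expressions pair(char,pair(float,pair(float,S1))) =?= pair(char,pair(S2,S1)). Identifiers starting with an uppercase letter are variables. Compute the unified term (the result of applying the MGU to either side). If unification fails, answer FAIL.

FAIL

Decompose pair/2: char =?= char,  pair(float,pair(float,S1)) =?= pair(S2,S1).
Delete trivial equation char =?= char.
Decompose pair/2: float =?= S2,  pair(float,S1) =?= S1.
Bind S2 := float; no other remaining equation mentions S2.
Occurs check fails: S1 occurs in pair(float,S1); the equation S1 =?= pair(float,S1) has no finite solution.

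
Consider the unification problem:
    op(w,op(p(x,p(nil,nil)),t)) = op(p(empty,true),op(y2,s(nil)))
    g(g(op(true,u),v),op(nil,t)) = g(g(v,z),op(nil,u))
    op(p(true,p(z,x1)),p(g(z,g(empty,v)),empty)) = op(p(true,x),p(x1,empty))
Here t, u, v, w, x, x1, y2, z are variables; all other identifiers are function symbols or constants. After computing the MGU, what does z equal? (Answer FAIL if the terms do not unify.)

op(true,s(nil))

Decompose op/2: w = p(empty,true),  op(p(x,p(nil,nil)),t) = op(y2,s(nil)).
Bind w := p(empty,true); no other remaining equation mentions w.
Decompose op/2: p(x,p(nil,nil)) = y2,  t = s(nil).
Bind y2 := p(x,p(nil,nil)); no other remaining equation mentions y2.
Bind t := s(nil); substituting into the one remaining equation that mentions t gives: g(g(op(true,u),v),op(nil,s(nil))) = g(g(v,z),op(nil,u)).
Decompose g/2: g(op(true,u),v) = g(v,z),  op(nil,s(nil)) = op(nil,u).
Decompose g/2: op(true,u) = v,  v = z.
Bind v := op(true,u); substituting into the 2 remaining equations that mention v gives: op(true,u) = z,  op(p(true,p(z,x1)),p(g(z,g(empty,op(true,u))),empty)) = op(p(true,x),p(x1,empty)).
Bind z := op(true,u); substituting into the one remaining equation that mentions z gives: op(p(true,p(op(true,u),x1)),p(g(op(true,u),g(empty,op(true,u))),empty)) = op(p(true,x),p(x1,empty)).
Decompose op/2: nil = nil,  s(nil) = u.
Delete trivial equation nil = nil.
Bind u := s(nil); substituting into the remaining equation gives: op(p(true,p(op(true,s(nil)),x1)),p(g(op(true,s(nil)),g(empty,op(true,s(nil)))),empty)) = op(p(true,x),p(x1,empty)). Substituting into the earlier bindings gives v := op(true,s(nil)), z := op(true,s(nil)).
Decompose op/2: p(true,p(op(true,s(nil)),x1)) = p(true,x),  p(g(op(true,s(nil)),g(empty,op(true,s(nil)))),empty) = p(x1,empty).
Decompose p/2: true = true,  p(op(true,s(nil)),x1) = x.
Delete trivial equation true = true.
Bind x := p(op(true,s(nil)),x1); no other remaining equation mentions x. Substituting into the earlier binding gives y2 := p(p(op(true,s(nil)),x1),p(nil,nil)).
Decompose p/2: g(op(true,s(nil)),g(empty,op(true,s(nil)))) = x1,  empty = empty.
Bind x1 := g(op(true,s(nil)),g(empty,op(true,s(nil)))); no other remaining equation mentions x1. Substituting into the earlier bindings gives y2 := p(p(op(true,s(nil)),g(op(true,s(nil)),g(empty,op(true,s(nil))))),p(nil,nil)), x := p(op(true,s(nil)),g(op(true,s(nil)),g(empty,op(true,s(nil))))).
Delete trivial equation empty = empty.
MGU = { w ↦ p(empty,true), y2 ↦ p(p(op(true,s(nil)),g(op(true,s(nil)),g(empty,op(true,s(nil))))),p(nil,nil)), t ↦ s(nil), v ↦ op(true,s(nil)), z ↦ op(true,s(nil)), u ↦ s(nil), x ↦ p(op(true,s(nil)),g(op(true,s(nil)),g(empty,op(true,s(nil))))), x1 ↦ g(op(true,s(nil)),g(empty,op(true,s(nil)))) }, so z ↦ op(true,s(nil)).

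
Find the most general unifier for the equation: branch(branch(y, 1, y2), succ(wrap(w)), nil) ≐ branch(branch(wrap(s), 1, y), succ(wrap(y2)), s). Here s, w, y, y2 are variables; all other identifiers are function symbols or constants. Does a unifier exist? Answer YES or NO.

YES

Decompose branch/3: branch(y, 1, y2) ≐ branch(wrap(s), 1, y),  succ(wrap(w)) ≐ succ(wrap(y2)),  nil ≐ s.
Decompose branch/3: y ≐ wrap(s),  1 ≐ 1,  y2 ≐ y.
Bind y := wrap(s); substituting into the one remaining equation that mentions y gives: y2 ≐ wrap(s).
Delete trivial equation 1 ≐ 1.
Bind y2 := wrap(s); substituting into the one remaining equation that mentions y2 gives: succ(wrap(w)) ≐ succ(wrap(wrap(s))).
Decompose succ/1: wrap(w) ≐ wrap(wrap(s)).
Decompose wrap/1: w ≐ wrap(s).
Bind w := wrap(s); no other remaining equation mentions w.
Bind s := nil. Substituting into the earlier bindings gives y := wrap(nil), y2 := wrap(nil), w := wrap(nil).
No equations remain and no clash or occurs-check failure arose, so a unifier exists.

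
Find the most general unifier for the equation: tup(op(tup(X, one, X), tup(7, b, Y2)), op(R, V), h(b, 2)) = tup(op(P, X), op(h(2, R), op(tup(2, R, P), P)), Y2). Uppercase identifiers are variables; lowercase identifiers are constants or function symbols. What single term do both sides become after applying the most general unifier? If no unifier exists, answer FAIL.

Decompose tup/3: op(tup(X, one, X), tup(7, b, Y2)) = op(P, X),  op(R, V) = op(h(2, R), op(tup(2, R, P), P)),  h(b, 2) = Y2.
Decompose op/2: tup(X, one, X) = P,  tup(7, b, Y2) = X.
Bind P := tup(X, one, X); substituting into the one remaining equation that mentions P gives: op(R, V) = op(h(2, R), op(tup(2, R, tup(X, one, X)), tup(X, one, X))).
Bind X := tup(7, b, Y2); substituting into the one remaining equation that mentions X gives: op(R, V) = op(h(2, R), op(tup(2, R, tup(tup(7, b, Y2), one, tup(7, b, Y2))), tup(tup(7, b, Y2), one, tup(7, b, Y2)))). Substituting into the earlier binding gives P := tup(tup(7, b, Y2), one, tup(7, b, Y2)).
Decompose op/2: R = h(2, R),  V = op(tup(2, R, tup(tup(7, b, Y2), one, tup(7, b, Y2))), tup(tup(7, b, Y2), one, tup(7, b, Y2))).
Occurs check fails: R occurs in h(2, R); the equation R = h(2, R) has no finite solution.

FAIL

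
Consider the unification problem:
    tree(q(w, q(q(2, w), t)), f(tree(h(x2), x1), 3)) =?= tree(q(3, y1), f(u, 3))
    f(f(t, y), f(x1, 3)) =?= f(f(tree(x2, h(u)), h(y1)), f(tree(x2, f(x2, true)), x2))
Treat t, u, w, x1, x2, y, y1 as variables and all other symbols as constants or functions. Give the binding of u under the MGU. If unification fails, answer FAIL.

tree(h(3), tree(3, f(3, true)))

Decompose tree/2: q(w, q(q(2, w), t)) =?= q(3, y1),  f(tree(h(x2), x1), 3) =?= f(u, 3).
Decompose q/2: w =?= 3,  q(q(2, w), t) =?= y1.
Bind w := 3; substituting into the one remaining equation that mentions w gives: q(q(2, 3), t) =?= y1.
Bind y1 := q(q(2, 3), t); substituting into the one remaining equation that mentions y1 gives: f(f(t, y), f(x1, 3)) =?= f(f(tree(x2, h(u)), h(q(q(2, 3), t))), f(tree(x2, f(x2, true)), x2)).
Decompose f/2: tree(h(x2), x1) =?= u,  3 =?= 3.
Bind u := tree(h(x2), x1); substituting into the one remaining equation that mentions u gives: f(f(t, y), f(x1, 3)) =?= f(f(tree(x2, h(tree(h(x2), x1))), h(q(q(2, 3), t))), f(tree(x2, f(x2, true)), x2)).
Delete trivial equation 3 =?= 3.
Decompose f/2: f(t, y) =?= f(tree(x2, h(tree(h(x2), x1))), h(q(q(2, 3), t))),  f(x1, 3) =?= f(tree(x2, f(x2, true)), x2).
Decompose f/2: t =?= tree(x2, h(tree(h(x2), x1))),  y =?= h(q(q(2, 3), t)).
Bind t := tree(x2, h(tree(h(x2), x1))); substituting into the one remaining equation that mentions t gives: y =?= h(q(q(2, 3), tree(x2, h(tree(h(x2), x1))))). Substituting into the earlier binding gives y1 := q(q(2, 3), tree(x2, h(tree(h(x2), x1)))).
Bind y := h(q(q(2, 3), tree(x2, h(tree(h(x2), x1))))); no other remaining equation mentions y.
Decompose f/2: x1 =?= tree(x2, f(x2, true)),  3 =?= x2.
Bind x1 := tree(x2, f(x2, true)); no other remaining equation mentions x1. Substituting into the earlier bindings gives y1 := q(q(2, 3), tree(x2, h(tree(h(x2), tree(x2, f(x2, true)))))), u := tree(h(x2), tree(x2, f(x2, true))), t := tree(x2, h(tree(h(x2), tree(x2, f(x2, true))))), y := h(q(q(2, 3), tree(x2, h(tree(h(x2), tree(x2, f(x2, true))))))).
Bind x2 := 3. Substituting into the earlier bindings gives y1 := q(q(2, 3), tree(3, h(tree(h(3), tree(3, f(3, true)))))), u := tree(h(3), tree(3, f(3, true))), t := tree(3, h(tree(h(3), tree(3, f(3, true))))), y := h(q(q(2, 3), tree(3, h(tree(h(3), tree(3, f(3, true))))))), x1 := tree(3, f(3, true)).
MGU = { w ↦ 3, y1 ↦ q(q(2, 3), tree(3, h(tree(h(3), tree(3, f(3, true)))))), u ↦ tree(h(3), tree(3, f(3, true))), t ↦ tree(3, h(tree(h(3), tree(3, f(3, true))))), y ↦ h(q(q(2, 3), tree(3, h(tree(h(3), tree(3, f(3, true))))))), x1 ↦ tree(3, f(3, true)), x2 ↦ 3 }, so u ↦ tree(h(3), tree(3, f(3, true))).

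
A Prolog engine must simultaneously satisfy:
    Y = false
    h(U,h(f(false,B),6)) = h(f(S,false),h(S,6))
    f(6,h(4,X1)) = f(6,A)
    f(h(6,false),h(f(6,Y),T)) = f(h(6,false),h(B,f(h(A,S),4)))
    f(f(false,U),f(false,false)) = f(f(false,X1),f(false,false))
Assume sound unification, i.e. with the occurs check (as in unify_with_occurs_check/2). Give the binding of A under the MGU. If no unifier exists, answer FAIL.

h(4,f(f(false,f(6,false)),false))

Bind Y := false; substituting into the one remaining equation that mentions Y gives: f(h(6,false),h(f(6,false),T)) = f(h(6,false),h(B,f(h(A,S),4))).
Decompose h/2: U = f(S,false),  h(f(false,B),6) = h(S,6).
Bind U := f(S,false); substituting into the one remaining equation that mentions U gives: f(f(false,f(S,false)),f(false,false)) = f(f(false,X1),f(false,false)).
Decompose h/2: f(false,B) = S,  6 = 6.
Bind S := f(false,B); substituting into the 2 remaining equations that mention S gives: f(h(6,false),h(f(6,false),T)) = f(h(6,false),h(B,f(h(A,f(false,B)),4))),  f(f(false,f(f(false,B),false)),f(false,false)) = f(f(false,X1),f(false,false)). Substituting into the earlier binding gives U := f(f(false,B),false).
Delete trivial equation 6 = 6.
Decompose f/2: 6 = 6,  h(4,X1) = A.
Delete trivial equation 6 = 6.
Bind A := h(4,X1); substituting into the one remaining equation that mentions A gives: f(h(6,false),h(f(6,false),T)) = f(h(6,false),h(B,f(h(h(4,X1),f(false,B)),4))).
Decompose f/2: h(6,false) = h(6,false),  h(f(6,false),T) = h(B,f(h(h(4,X1),f(false,B)),4)).
Delete trivial equation h(6,false) = h(6,false).
Decompose h/2: f(6,false) = B,  T = f(h(h(4,X1),f(false,B)),4).
Bind B := f(6,false); substituting into the remaining equations gives: T = f(h(h(4,X1),f(false,f(6,false))),4),  f(f(false,f(f(false,f(6,false)),false)),f(false,false)) = f(f(false,X1),f(false,false)). Substituting into the earlier bindings gives U := f(f(false,f(6,false)),false), S := f(false,f(6,false)).
Bind T := f(h(h(4,X1),f(false,f(6,false))),4); no other remaining equation mentions T.
Decompose f/2: f(false,f(f(false,f(6,false)),false)) = f(false,X1),  f(false,false) = f(false,false).
Decompose f/2: false = false,  f(f(false,f(6,false)),false) = X1.
Delete trivial equation false = false.
Bind X1 := f(f(false,f(6,false)),false); no other remaining equation mentions X1. Substituting into the earlier bindings gives A := h(4,f(f(false,f(6,false)),false)), T := f(h(h(4,f(f(false,f(6,false)),false)),f(false,f(6,false))),4).
Delete trivial equation f(false,false) = f(false,false).
MGU = { Y = false, U = f(f(false,f(6,false)),false), S = f(false,f(6,false)), A = h(4,f(f(false,f(6,false)),false)), B = f(6,false), T = f(h(h(4,f(f(false,f(6,false)),false)),f(false,f(6,false))),4), X1 = f(f(false,f(6,false)),false) }, so A = h(4,f(f(false,f(6,false)),false)).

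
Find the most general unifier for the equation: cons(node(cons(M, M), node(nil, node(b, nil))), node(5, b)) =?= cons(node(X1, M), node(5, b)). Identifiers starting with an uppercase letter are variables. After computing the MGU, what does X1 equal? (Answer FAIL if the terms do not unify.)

cons(node(nil, node(b, nil)), node(nil, node(b, nil)))

Decompose cons/2: node(cons(M, M), node(nil, node(b, nil))) =?= node(X1, M),  node(5, b) =?= node(5, b).
Decompose node/2: cons(M, M) =?= X1,  node(nil, node(b, nil)) =?= M.
Bind X1 := cons(M, M); no other remaining equation mentions X1.
Bind M := node(nil, node(b, nil)); no other remaining equation mentions M. Substituting into the earlier binding gives X1 := cons(node(nil, node(b, nil)), node(nil, node(b, nil))).
Delete trivial equation node(5, b) =?= node(5, b).
MGU = { X1 ↦ cons(node(nil, node(b, nil)), node(nil, node(b, nil))), M ↦ node(nil, node(b, nil)) }, so X1 ↦ cons(node(nil, node(b, nil)), node(nil, node(b, nil))).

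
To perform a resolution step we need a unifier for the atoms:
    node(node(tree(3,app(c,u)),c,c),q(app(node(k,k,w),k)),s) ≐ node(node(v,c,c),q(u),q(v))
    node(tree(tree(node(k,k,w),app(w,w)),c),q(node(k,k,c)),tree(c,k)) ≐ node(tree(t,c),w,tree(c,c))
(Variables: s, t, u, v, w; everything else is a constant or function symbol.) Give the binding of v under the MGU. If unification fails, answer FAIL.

Decompose node/3: node(tree(3,app(c,u)),c,c) ≐ node(v,c,c),  q(app(node(k,k,w),k)) ≐ q(u),  s ≐ q(v).
Decompose node/3: tree(3,app(c,u)) ≐ v,  c ≐ c,  c ≐ c.
Bind v := tree(3,app(c,u)); substituting into the one remaining equation that mentions v gives: s ≐ q(tree(3,app(c,u))).
Delete trivial equation c ≐ c.
Delete trivial equation c ≐ c.
Decompose q/1: app(node(k,k,w),k) ≐ u.
Bind u := app(node(k,k,w),k); substituting into the one remaining equation that mentions u gives: s ≐ q(tree(3,app(c,app(node(k,k,w),k)))). Substituting into the earlier binding gives v := tree(3,app(c,app(node(k,k,w),k))).
Bind s := q(tree(3,app(c,app(node(k,k,w),k)))); no other remaining equation mentions s.
Decompose node/3: tree(tree(node(k,k,w),app(w,w)),c) ≐ tree(t,c),  q(node(k,k,c)) ≐ w,  tree(c,k) ≐ tree(c,c).
Decompose tree/2: tree(node(k,k,w),app(w,w)) ≐ t,  c ≐ c.
Bind t := tree(node(k,k,w),app(w,w)); no other remaining equation mentions t.
Delete trivial equation c ≐ c.
Bind w := q(node(k,k,c)); no other remaining equation mentions w. Substituting into the earlier bindings gives v := tree(3,app(c,app(node(k,k,q(node(k,k,c))),k))), u := app(node(k,k,q(node(k,k,c))),k), s := q(tree(3,app(c,app(node(k,k,q(node(k,k,c))),k)))), t := tree(node(k,k,q(node(k,k,c))),app(q(node(k,k,c)),q(node(k,k,c)))).
Decompose tree/2: c ≐ c,  k ≐ c.
Delete trivial equation c ≐ c.
Clash: constants k and c differ; no unifier exists.

FAIL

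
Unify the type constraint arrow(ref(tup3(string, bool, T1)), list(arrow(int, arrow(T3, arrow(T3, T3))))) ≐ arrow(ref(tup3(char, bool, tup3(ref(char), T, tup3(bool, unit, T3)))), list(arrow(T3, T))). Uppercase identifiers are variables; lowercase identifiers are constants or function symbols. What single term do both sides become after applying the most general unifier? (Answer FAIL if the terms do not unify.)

Decompose arrow/2: ref(tup3(string, bool, T1)) ≐ ref(tup3(char, bool, tup3(ref(char), T, tup3(bool, unit, T3)))),  list(arrow(int, arrow(T3, arrow(T3, T3)))) ≐ list(arrow(T3, T)).
Decompose ref/1: tup3(string, bool, T1) ≐ tup3(char, bool, tup3(ref(char), T, tup3(bool, unit, T3))).
Decompose tup3/3: string ≐ char,  bool ≐ bool,  T1 ≐ tup3(ref(char), T, tup3(bool, unit, T3)).
Clash: constants string and char differ; no unifier exists.

FAIL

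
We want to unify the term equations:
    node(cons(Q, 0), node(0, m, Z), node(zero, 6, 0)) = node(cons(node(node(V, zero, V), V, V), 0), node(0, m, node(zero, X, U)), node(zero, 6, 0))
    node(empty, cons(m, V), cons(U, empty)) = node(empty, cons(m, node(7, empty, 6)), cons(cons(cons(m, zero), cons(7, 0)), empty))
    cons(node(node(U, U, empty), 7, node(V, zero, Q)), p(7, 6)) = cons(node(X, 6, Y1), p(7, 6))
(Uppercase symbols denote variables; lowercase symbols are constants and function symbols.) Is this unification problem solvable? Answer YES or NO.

Decompose node/3: cons(Q, 0) = cons(node(node(V, zero, V), V, V), 0),  node(0, m, Z) = node(0, m, node(zero, X, U)),  node(zero, 6, 0) = node(zero, 6, 0).
Decompose cons/2: Q = node(node(V, zero, V), V, V),  0 = 0.
Bind Q := node(node(V, zero, V), V, V); substituting into the one remaining equation that mentions Q gives: cons(node(node(U, U, empty), 7, node(V, zero, node(node(V, zero, V), V, V))), p(7, 6)) = cons(node(X, 6, Y1), p(7, 6)).
Delete trivial equation 0 = 0.
Decompose node/3: 0 = 0,  m = m,  Z = node(zero, X, U).
Delete trivial equation 0 = 0.
Delete trivial equation m = m.
Bind Z := node(zero, X, U); no other remaining equation mentions Z.
Delete trivial equation node(zero, 6, 0) = node(zero, 6, 0).
Decompose node/3: empty = empty,  cons(m, V) = cons(m, node(7, empty, 6)),  cons(U, empty) = cons(cons(cons(m, zero), cons(7, 0)), empty).
Delete trivial equation empty = empty.
Decompose cons/2: m = m,  V = node(7, empty, 6).
Delete trivial equation m = m.
Bind V := node(7, empty, 6); substituting into the one remaining equation that mentions V gives: cons(node(node(U, U, empty), 7, node(node(7, empty, 6), zero, node(node(node(7, empty, 6), zero, node(7, empty, 6)), node(7, empty, 6), node(7, empty, 6)))), p(7, 6)) = cons(node(X, 6, Y1), p(7, 6)). Substituting into the earlier binding gives Q := node(node(node(7, empty, 6), zero, node(7, empty, 6)), node(7, empty, 6), node(7, empty, 6)).
Decompose cons/2: U = cons(cons(m, zero), cons(7, 0)),  empty = empty.
Bind U := cons(cons(m, zero), cons(7, 0)); substituting into the one remaining equation that mentions U gives: cons(node(node(cons(cons(m, zero), cons(7, 0)), cons(cons(m, zero), cons(7, 0)), empty), 7, node(node(7, empty, 6), zero, node(node(node(7, empty, 6), zero, node(7, empty, 6)), node(7, empty, 6), node(7, empty, 6)))), p(7, 6)) = cons(node(X, 6, Y1), p(7, 6)). Substituting into the earlier binding gives Z := node(zero, X, cons(cons(m, zero), cons(7, 0))).
Delete trivial equation empty = empty.
Decompose cons/2: node(node(cons(cons(m, zero), cons(7, 0)), cons(cons(m, zero), cons(7, 0)), empty), 7, node(node(7, empty, 6), zero, node(node(node(7, empty, 6), zero, node(7, empty, 6)), node(7, empty, 6), node(7, empty, 6)))) = node(X, 6, Y1),  p(7, 6) = p(7, 6).
Decompose node/3: node(cons(cons(m, zero), cons(7, 0)), cons(cons(m, zero), cons(7, 0)), empty) = X,  7 = 6,  node(node(7, empty, 6), zero, node(node(node(7, empty, 6), zero, node(7, empty, 6)), node(7, empty, 6), node(7, empty, 6))) = Y1.
Bind X := node(cons(cons(m, zero), cons(7, 0)), cons(cons(m, zero), cons(7, 0)), empty); no other remaining equation mentions X. Substituting into the earlier binding gives Z := node(zero, node(cons(cons(m, zero), cons(7, 0)), cons(cons(m, zero), cons(7, 0)), empty), cons(cons(m, zero), cons(7, 0))).
Clash: constants 7 and 6 differ; no unifier exists.

NO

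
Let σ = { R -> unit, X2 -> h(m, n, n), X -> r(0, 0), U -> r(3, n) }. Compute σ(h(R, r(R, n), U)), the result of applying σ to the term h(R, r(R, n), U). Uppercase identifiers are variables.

Replace each occurrence of R with unit.
Replace each occurrence of U with r(3, n).
Result: h(unit, r(unit, n), r(3, n)).

h(unit, r(unit, n), r(3, n))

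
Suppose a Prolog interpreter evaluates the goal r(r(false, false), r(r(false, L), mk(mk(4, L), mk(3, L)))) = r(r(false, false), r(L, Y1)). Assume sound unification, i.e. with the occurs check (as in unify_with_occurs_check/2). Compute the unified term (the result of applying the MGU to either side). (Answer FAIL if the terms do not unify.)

Decompose r/2: r(false, false) = r(false, false),  r(r(false, L), mk(mk(4, L), mk(3, L))) = r(L, Y1).
Delete trivial equation r(false, false) = r(false, false).
Decompose r/2: r(false, L) = L,  mk(mk(4, L), mk(3, L)) = Y1.
Occurs check fails: L occurs in r(false, L); the equation L = r(false, L) has no finite solution.

FAIL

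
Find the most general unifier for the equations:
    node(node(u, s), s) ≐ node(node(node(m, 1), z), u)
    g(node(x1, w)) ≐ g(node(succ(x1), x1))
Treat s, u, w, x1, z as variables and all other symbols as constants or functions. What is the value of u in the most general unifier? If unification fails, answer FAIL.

Decompose node/2: node(u, s) ≐ node(node(m, 1), z),  s ≐ u.
Decompose node/2: u ≐ node(m, 1),  s ≐ z.
Bind u := node(m, 1); substituting into the one remaining equation that mentions u gives: s ≐ node(m, 1).
Bind s := z; substituting into the one remaining equation that mentions s gives: z ≐ node(m, 1).
Bind z := node(m, 1); no other remaining equation mentions z. Substituting into the earlier binding gives s := node(m, 1).
Decompose g/1: node(x1, w) ≐ node(succ(x1), x1).
Decompose node/2: x1 ≐ succ(x1),  w ≐ x1.
Occurs check fails: x1 occurs in succ(x1); the equation x1 ≐ succ(x1) has no finite solution.

FAIL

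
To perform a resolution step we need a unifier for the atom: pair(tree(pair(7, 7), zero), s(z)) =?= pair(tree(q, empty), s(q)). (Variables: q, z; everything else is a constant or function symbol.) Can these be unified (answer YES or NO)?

Decompose pair/2: tree(pair(7, 7), zero) =?= tree(q, empty),  s(z) =?= s(q).
Decompose tree/2: pair(7, 7) =?= q,  zero =?= empty.
Bind q := pair(7, 7); substituting into the one remaining equation that mentions q gives: s(z) =?= s(pair(7, 7)).
Clash: constants zero and empty differ; no unifier exists.

NO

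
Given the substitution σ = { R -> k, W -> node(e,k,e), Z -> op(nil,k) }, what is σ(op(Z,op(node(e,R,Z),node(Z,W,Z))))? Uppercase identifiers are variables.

Replace each occurrence of R with k.
Replace each occurrence of W with node(e,k,e).
Replace each occurrence of Z with op(nil,k).
Result: op(op(nil,k),op(node(e,k,op(nil,k)),node(op(nil,k),node(e,k,e),op(nil,k)))).

op(op(nil,k),op(node(e,k,op(nil,k)),node(op(nil,k),node(e,k,e),op(nil,k))))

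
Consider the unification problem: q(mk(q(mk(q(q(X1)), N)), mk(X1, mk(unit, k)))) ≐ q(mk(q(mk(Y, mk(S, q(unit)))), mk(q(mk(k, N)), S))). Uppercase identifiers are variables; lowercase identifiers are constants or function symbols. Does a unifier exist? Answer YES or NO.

YES

Decompose q/1: mk(q(mk(q(q(X1)), N)), mk(X1, mk(unit, k))) ≐ mk(q(mk(Y, mk(S, q(unit)))), mk(q(mk(k, N)), S)).
Decompose mk/2: q(mk(q(q(X1)), N)) ≐ q(mk(Y, mk(S, q(unit)))),  mk(X1, mk(unit, k)) ≐ mk(q(mk(k, N)), S).
Decompose q/1: mk(q(q(X1)), N) ≐ mk(Y, mk(S, q(unit))).
Decompose mk/2: q(q(X1)) ≐ Y,  N ≐ mk(S, q(unit)).
Bind Y := q(q(X1)); no other remaining equation mentions Y.
Bind N := mk(S, q(unit)); substituting into the remaining equation gives: mk(X1, mk(unit, k)) ≐ mk(q(mk(k, mk(S, q(unit)))), S).
Decompose mk/2: X1 ≐ q(mk(k, mk(S, q(unit)))),  mk(unit, k) ≐ S.
Bind X1 := q(mk(k, mk(S, q(unit)))); no other remaining equation mentions X1. Substituting into the earlier binding gives Y := q(q(q(mk(k, mk(S, q(unit)))))).
Bind S := mk(unit, k). Substituting into the earlier bindings gives Y := q(q(q(mk(k, mk(mk(unit, k), q(unit)))))), N := mk(mk(unit, k), q(unit)), X1 := q(mk(k, mk(mk(unit, k), q(unit)))).
No equations remain and no clash or occurs-check failure arose, so a unifier exists.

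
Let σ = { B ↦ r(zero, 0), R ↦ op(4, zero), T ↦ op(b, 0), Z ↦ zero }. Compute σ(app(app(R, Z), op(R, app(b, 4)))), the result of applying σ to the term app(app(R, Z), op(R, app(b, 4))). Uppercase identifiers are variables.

Replace each occurrence of R with op(4, zero).
Replace each occurrence of Z with zero.
Result: app(app(op(4, zero), zero), op(op(4, zero), app(b, 4))).

app(app(op(4, zero), zero), op(op(4, zero), app(b, 4)))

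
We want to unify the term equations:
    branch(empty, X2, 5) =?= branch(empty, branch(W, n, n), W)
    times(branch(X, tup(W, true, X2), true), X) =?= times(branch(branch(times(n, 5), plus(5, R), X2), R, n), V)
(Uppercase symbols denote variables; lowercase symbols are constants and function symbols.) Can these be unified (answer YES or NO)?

NO

Decompose branch/3: empty =?= empty,  X2 =?= branch(W, n, n),  5 =?= W.
Delete trivial equation empty =?= empty.
Bind X2 := branch(W, n, n); substituting into the one remaining equation that mentions X2 gives: times(branch(X, tup(W, true, branch(W, n, n)), true), X) =?= times(branch(branch(times(n, 5), plus(5, R), branch(W, n, n)), R, n), V).
Bind W := 5; substituting into the remaining equation gives: times(branch(X, tup(5, true, branch(5, n, n)), true), X) =?= times(branch(branch(times(n, 5), plus(5, R), branch(5, n, n)), R, n), V). Substituting into the earlier binding gives X2 := branch(5, n, n).
Decompose times/2: branch(X, tup(5, true, branch(5, n, n)), true) =?= branch(branch(times(n, 5), plus(5, R), branch(5, n, n)), R, n),  X =?= V.
Decompose branch/3: X =?= branch(times(n, 5), plus(5, R), branch(5, n, n)),  tup(5, true, branch(5, n, n)) =?= R,  true =?= n.
Bind X := branch(times(n, 5), plus(5, R), branch(5, n, n)); substituting into the one remaining equation that mentions X gives: branch(times(n, 5), plus(5, R), branch(5, n, n)) =?= V.
Bind R := tup(5, true, branch(5, n, n)); substituting into the one remaining equation that mentions R gives: branch(times(n, 5), plus(5, tup(5, true, branch(5, n, n))), branch(5, n, n)) =?= V. Substituting into the earlier binding gives X := branch(times(n, 5), plus(5, tup(5, true, branch(5, n, n))), branch(5, n, n)).
Clash: constants true and n differ; no unifier exists.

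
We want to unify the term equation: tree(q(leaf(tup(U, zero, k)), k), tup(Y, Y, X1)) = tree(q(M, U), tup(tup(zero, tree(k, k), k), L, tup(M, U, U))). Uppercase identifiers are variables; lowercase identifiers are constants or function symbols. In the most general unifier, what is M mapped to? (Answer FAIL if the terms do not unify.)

Decompose tree/2: q(leaf(tup(U, zero, k)), k) = q(M, U),  tup(Y, Y, X1) = tup(tup(zero, tree(k, k), k), L, tup(M, U, U)).
Decompose q/2: leaf(tup(U, zero, k)) = M,  k = U.
Bind M := leaf(tup(U, zero, k)); substituting into the one remaining equation that mentions M gives: tup(Y, Y, X1) = tup(tup(zero, tree(k, k), k), L, tup(leaf(tup(U, zero, k)), U, U)).
Bind U := k; substituting into the remaining equation gives: tup(Y, Y, X1) = tup(tup(zero, tree(k, k), k), L, tup(leaf(tup(k, zero, k)), k, k)). Substituting into the earlier binding gives M := leaf(tup(k, zero, k)).
Decompose tup/3: Y = tup(zero, tree(k, k), k),  Y = L,  X1 = tup(leaf(tup(k, zero, k)), k, k).
Bind Y := tup(zero, tree(k, k), k); substituting into the one remaining equation that mentions Y gives: tup(zero, tree(k, k), k) = L.
Bind L := tup(zero, tree(k, k), k); no other remaining equation mentions L.
Bind X1 := tup(leaf(tup(k, zero, k)), k, k).
MGU = { M := leaf(tup(k, zero, k)), U := k, Y := tup(zero, tree(k, k), k), L := tup(zero, tree(k, k), k), X1 := tup(leaf(tup(k, zero, k)), k, k) }, so M := leaf(tup(k, zero, k)).

leaf(tup(k, zero, k))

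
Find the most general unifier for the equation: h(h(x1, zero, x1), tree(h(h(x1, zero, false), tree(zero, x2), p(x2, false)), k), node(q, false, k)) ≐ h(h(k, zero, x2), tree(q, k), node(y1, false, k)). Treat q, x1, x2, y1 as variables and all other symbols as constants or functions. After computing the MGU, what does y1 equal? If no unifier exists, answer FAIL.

Decompose h/3: h(x1, zero, x1) ≐ h(k, zero, x2),  tree(h(h(x1, zero, false), tree(zero, x2), p(x2, false)), k) ≐ tree(q, k),  node(q, false, k) ≐ node(y1, false, k).
Decompose h/3: x1 ≐ k,  zero ≐ zero,  x1 ≐ x2.
Bind x1 := k; substituting into the 2 remaining equations that mention x1 gives: k ≐ x2,  tree(h(h(k, zero, false), tree(zero, x2), p(x2, false)), k) ≐ tree(q, k).
Delete trivial equation zero ≐ zero.
Bind x2 := k; substituting into the one remaining equation that mentions x2 gives: tree(h(h(k, zero, false), tree(zero, k), p(k, false)), k) ≐ tree(q, k).
Decompose tree/2: h(h(k, zero, false), tree(zero, k), p(k, false)) ≐ q,  k ≐ k.
Bind q := h(h(k, zero, false), tree(zero, k), p(k, false)); substituting into the one remaining equation that mentions q gives: node(h(h(k, zero, false), tree(zero, k), p(k, false)), false, k) ≐ node(y1, false, k).
Delete trivial equation k ≐ k.
Decompose node/3: h(h(k, zero, false), tree(zero, k), p(k, false)) ≐ y1,  false ≐ false,  k ≐ k.
Bind y1 := h(h(k, zero, false), tree(zero, k), p(k, false)); no other remaining equation mentions y1.
Delete trivial equation false ≐ false.
Delete trivial equation k ≐ k.
MGU = { x1 -> k, x2 -> k, q -> h(h(k, zero, false), tree(zero, k), p(k, false)), y1 -> h(h(k, zero, false), tree(zero, k), p(k, false)) }, so y1 -> h(h(k, zero, false), tree(zero, k), p(k, false)).

h(h(k, zero, false), tree(zero, k), p(k, false))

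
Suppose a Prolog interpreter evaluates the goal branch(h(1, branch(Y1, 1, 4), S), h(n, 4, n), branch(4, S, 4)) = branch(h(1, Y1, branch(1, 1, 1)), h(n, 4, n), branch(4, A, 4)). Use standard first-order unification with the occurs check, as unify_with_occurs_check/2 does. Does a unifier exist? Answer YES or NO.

NO

Decompose branch/3: h(1, branch(Y1, 1, 4), S) = h(1, Y1, branch(1, 1, 1)),  h(n, 4, n) = h(n, 4, n),  branch(4, S, 4) = branch(4, A, 4).
Decompose h/3: 1 = 1,  branch(Y1, 1, 4) = Y1,  S = branch(1, 1, 1).
Delete trivial equation 1 = 1.
Occurs check fails: Y1 occurs in branch(Y1, 1, 4); the equation Y1 = branch(Y1, 1, 4) has no finite solution.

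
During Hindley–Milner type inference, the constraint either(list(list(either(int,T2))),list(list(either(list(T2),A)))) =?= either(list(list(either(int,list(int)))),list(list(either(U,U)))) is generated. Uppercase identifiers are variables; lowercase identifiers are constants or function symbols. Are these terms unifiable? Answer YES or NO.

YES

Decompose either/2: list(list(either(int,T2))) =?= list(list(either(int,list(int)))),  list(list(either(list(T2),A))) =?= list(list(either(U,U))).
Decompose list/1: list(either(int,T2)) =?= list(either(int,list(int))).
Decompose list/1: either(int,T2) =?= either(int,list(int)).
Decompose either/2: int =?= int,  T2 =?= list(int).
Delete trivial equation int =?= int.
Bind T2 := list(int); substituting into the remaining equation gives: list(list(either(list(list(int)),A))) =?= list(list(either(U,U))).
Decompose list/1: list(either(list(list(int)),A)) =?= list(either(U,U)).
Decompose list/1: either(list(list(int)),A) =?= either(U,U).
Decompose either/2: list(list(int)) =?= U,  A =?= U.
Bind U := list(list(int)); substituting into the remaining equation gives: A =?= list(list(int)).
Bind A := list(list(int)).
No equations remain and no clash or occurs-check failure arose, so a unifier exists.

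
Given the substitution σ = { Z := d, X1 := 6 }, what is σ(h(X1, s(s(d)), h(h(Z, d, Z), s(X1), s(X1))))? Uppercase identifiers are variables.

Replace each occurrence of Z with d.
Replace each occurrence of X1 with 6.
Result: h(6, s(s(d)), h(h(d, d, d), s(6), s(6))).

h(6, s(s(d)), h(h(d, d, d), s(6), s(6)))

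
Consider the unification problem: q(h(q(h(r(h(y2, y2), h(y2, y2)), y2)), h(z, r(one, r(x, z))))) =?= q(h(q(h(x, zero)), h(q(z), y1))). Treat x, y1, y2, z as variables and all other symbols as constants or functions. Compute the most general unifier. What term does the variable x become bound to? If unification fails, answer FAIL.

Decompose q/1: h(q(h(r(h(y2, y2), h(y2, y2)), y2)), h(z, r(one, r(x, z)))) =?= h(q(h(x, zero)), h(q(z), y1)).
Decompose h/2: q(h(r(h(y2, y2), h(y2, y2)), y2)) =?= q(h(x, zero)),  h(z, r(one, r(x, z))) =?= h(q(z), y1).
Decompose q/1: h(r(h(y2, y2), h(y2, y2)), y2) =?= h(x, zero).
Decompose h/2: r(h(y2, y2), h(y2, y2)) =?= x,  y2 =?= zero.
Bind x := r(h(y2, y2), h(y2, y2)); substituting into the one remaining equation that mentions x gives: h(z, r(one, r(r(h(y2, y2), h(y2, y2)), z))) =?= h(q(z), y1).
Bind y2 := zero; substituting into the remaining equation gives: h(z, r(one, r(r(h(zero, zero), h(zero, zero)), z))) =?= h(q(z), y1). Substituting into the earlier binding gives x := r(h(zero, zero), h(zero, zero)).
Decompose h/2: z =?= q(z),  r(one, r(r(h(zero, zero), h(zero, zero)), z)) =?= y1.
Occurs check fails: z occurs in q(z); the equation z =?= q(z) has no finite solution.

FAIL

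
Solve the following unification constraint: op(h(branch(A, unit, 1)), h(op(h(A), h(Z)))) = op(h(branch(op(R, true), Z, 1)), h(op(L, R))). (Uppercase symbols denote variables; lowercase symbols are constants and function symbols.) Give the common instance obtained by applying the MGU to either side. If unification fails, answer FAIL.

op(h(branch(op(h(unit), true), unit, 1)), h(op(h(op(h(unit), true)), h(unit))))

Decompose op/2: h(branch(A, unit, 1)) = h(branch(op(R, true), Z, 1)),  h(op(h(A), h(Z))) = h(op(L, R)).
Decompose h/1: branch(A, unit, 1) = branch(op(R, true), Z, 1).
Decompose branch/3: A = op(R, true),  unit = Z,  1 = 1.
Bind A := op(R, true); substituting into the one remaining equation that mentions A gives: h(op(h(op(R, true)), h(Z))) = h(op(L, R)).
Bind Z := unit; substituting into the one remaining equation that mentions Z gives: h(op(h(op(R, true)), h(unit))) = h(op(L, R)).
Delete trivial equation 1 = 1.
Decompose h/1: op(h(op(R, true)), h(unit)) = op(L, R).
Decompose op/2: h(op(R, true)) = L,  h(unit) = R.
Bind L := h(op(R, true)); no other remaining equation mentions L.
Bind R := h(unit). Substituting into the earlier bindings gives A := op(h(unit), true), L := h(op(h(unit), true)).
Applying the MGU to either side gives op(h(branch(op(h(unit), true), unit, 1)), h(op(h(op(h(unit), true)), h(unit)))).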